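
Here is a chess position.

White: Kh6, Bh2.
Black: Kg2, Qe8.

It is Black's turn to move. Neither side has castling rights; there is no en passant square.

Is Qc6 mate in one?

no

After Qc6: white king on h6; in check: yes, from the black queen on c6.
White has 5 legal replies: Kh7, Kg7, Kh5, Kg5, Bd6.
In check but a legal move exists → not checkmate.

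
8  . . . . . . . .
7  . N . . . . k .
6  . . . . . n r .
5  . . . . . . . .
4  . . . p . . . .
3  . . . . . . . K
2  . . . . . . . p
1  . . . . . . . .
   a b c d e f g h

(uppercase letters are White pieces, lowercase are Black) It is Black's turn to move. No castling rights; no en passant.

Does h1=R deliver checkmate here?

yes

After h1=R: white king on h3; in check: yes, from the black rook on h1.
King squares — g2: attacked by Rg6; h2: attacked by Rh1; g3: attacked by Rg6; g4: attacked by Nf6; h4: attacked by Rh1.
White has no legal moves → checkmate.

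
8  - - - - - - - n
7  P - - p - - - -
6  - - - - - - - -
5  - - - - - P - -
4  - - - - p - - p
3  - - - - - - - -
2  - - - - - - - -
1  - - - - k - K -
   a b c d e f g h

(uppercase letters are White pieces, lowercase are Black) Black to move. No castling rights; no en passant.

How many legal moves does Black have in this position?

9

Black to move; king on e1.
In check: no.
Legal moves: Nf7, Ng6, Ke2, Kd2, Kd1, d6, h3, e3, d5.
Count: 9.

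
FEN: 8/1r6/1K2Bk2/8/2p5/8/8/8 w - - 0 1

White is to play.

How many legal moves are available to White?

White to move; king on b6.
In check: yes, from the black rook on b7.
Legal moves: Kxb7, Kc6, Ka6, Kc5, Ka5.
Count: 5.

5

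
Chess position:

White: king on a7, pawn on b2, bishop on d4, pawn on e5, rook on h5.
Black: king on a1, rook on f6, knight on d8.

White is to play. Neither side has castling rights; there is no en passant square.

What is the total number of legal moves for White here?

21

White to move; king on a7.
In check: no.
Legal moves: Kb8, Ka8, Rh8, Rh7, Rh6, Rg5, Rf5, Rh4, Rh3, Rh2, Rh1+, Bb6, Bc5, Be3, Bc3, Bf2, Bg1, exf6, e6, b3+, b4+.
Count: 21.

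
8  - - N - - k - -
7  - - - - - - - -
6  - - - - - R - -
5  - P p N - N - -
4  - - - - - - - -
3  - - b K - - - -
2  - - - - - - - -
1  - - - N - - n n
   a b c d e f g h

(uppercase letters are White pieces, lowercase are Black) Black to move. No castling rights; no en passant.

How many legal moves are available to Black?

Black to move; king on f8.
In check: yes, from the white rook on f6.
Legal moves: Kg8, Ke8, Bxf6.
Count: 3.

3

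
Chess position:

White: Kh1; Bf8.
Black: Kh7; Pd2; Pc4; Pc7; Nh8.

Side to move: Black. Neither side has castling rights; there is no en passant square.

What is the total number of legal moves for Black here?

11

Black to move; king on h7.
In check: no.
Legal moves: Nf7, Ng6, Kg8, Kg6, c6, c3, d1=Q+, d1=R+, d1=B, d1=N, c5.
Count: 11.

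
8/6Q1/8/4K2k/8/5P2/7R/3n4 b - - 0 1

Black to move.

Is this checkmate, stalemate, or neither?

checkmate

Black to move; black king on h5.
In check: yes, from the white rook on h2.
King squares — g4: attacked by Pf3; h4: attacked by Rh2; g5: attacked by Qg7; g6: attacked by Qg7; h6: attacked by Rh2.
Legal moves for Black: none.
In check with no legal moves → checkmate.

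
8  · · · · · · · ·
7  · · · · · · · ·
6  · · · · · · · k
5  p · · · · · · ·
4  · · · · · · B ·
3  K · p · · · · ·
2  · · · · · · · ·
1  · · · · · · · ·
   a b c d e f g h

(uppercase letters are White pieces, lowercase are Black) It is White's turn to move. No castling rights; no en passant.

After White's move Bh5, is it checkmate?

After Bh5: black king on h6; in check: no.
Black is not in check, so this cannot be checkmate.

no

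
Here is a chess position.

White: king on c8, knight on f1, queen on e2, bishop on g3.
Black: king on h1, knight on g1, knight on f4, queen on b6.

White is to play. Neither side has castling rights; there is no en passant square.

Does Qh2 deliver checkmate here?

yes

After Qh2: black king on h1; in check: yes, from the white queen on h2.
King squares — g1: own knight; g2: attacked by Qh2; h2: attacked by Nf1.
Black has no legal moves → checkmate.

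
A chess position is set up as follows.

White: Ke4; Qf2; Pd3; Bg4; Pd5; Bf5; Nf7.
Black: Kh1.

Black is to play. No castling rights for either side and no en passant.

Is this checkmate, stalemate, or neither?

stalemate

Black to move; black king on h1.
In check: no.
King squares — g1: attacked by Qf2; g2: attacked by Qf2; h2: attacked by Qf2.
Legal moves for Black: none.
Not in check and no legal moves → stalemate.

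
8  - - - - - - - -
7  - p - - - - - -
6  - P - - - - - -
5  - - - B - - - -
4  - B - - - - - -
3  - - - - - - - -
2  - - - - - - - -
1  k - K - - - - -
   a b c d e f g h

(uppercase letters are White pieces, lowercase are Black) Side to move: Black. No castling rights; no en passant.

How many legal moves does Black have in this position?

0

Black to move; king on a1.
In check: no.
Legal moves: none.
Count: 0.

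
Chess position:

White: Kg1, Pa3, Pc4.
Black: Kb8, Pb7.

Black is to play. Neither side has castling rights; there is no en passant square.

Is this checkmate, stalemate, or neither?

neither

Black to move; black king on b8.
In check: no.
Legal moves for Black: Kc8, Ka8, Kc7, Ka7, b6, b5.
Black has 6 legal moves and is not in check → neither.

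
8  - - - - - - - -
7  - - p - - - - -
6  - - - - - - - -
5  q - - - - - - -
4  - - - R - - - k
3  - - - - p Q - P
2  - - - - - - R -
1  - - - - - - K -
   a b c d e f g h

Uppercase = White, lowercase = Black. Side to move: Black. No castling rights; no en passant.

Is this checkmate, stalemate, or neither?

Black to move; black king on h4.
In check: yes, from the white rook on d4.
King squares — g3: attacked by Rg2; h3: attacked by Qf3; g4: attacked by Rg2; g5: attacked by Rg2; h5: attacked by Qf3.
Legal moves for Black: none.
In check with no legal moves → checkmate.

checkmate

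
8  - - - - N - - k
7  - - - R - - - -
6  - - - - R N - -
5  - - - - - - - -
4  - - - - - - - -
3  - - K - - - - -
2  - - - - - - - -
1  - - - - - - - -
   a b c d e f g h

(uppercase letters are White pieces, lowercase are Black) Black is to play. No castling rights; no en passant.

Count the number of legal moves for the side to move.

Black to move; king on h8.
In check: no.
Legal moves: none.
Count: 0.

0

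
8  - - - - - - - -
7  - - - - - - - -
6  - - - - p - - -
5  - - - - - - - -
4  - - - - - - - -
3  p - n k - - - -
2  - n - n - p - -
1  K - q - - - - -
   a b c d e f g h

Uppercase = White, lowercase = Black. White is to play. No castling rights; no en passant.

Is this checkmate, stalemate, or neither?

checkmate

White to move; white king on a1.
In check: yes, from the black queen on c1.
King squares — b1: attacked by Qc1; a2: attacked by Nc3; b2: attacked by Qc1.
Legal moves for White: none.
In check with no legal moves → checkmate.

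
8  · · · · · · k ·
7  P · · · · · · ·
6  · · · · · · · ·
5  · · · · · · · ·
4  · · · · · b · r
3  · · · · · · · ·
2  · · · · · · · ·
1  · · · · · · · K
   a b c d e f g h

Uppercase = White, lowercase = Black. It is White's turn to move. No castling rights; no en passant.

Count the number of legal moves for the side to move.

2

White to move; king on h1.
In check: yes, from the black rook on h4.
Legal moves: Kg2, Kg1.
Count: 2.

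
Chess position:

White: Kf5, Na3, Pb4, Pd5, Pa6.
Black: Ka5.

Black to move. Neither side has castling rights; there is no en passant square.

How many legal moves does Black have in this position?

Black to move; king on a5.
In check: yes, from the white pawn on b4.
Legal moves: Kb6, Kxa6, Kxb4, Ka4.
Count: 4.

4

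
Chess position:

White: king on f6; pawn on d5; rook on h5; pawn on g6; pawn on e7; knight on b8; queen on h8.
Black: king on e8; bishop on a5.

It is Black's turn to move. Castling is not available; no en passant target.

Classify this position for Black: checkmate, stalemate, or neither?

Black to move; black king on e8.
In check: yes, from the white queen on h8.
King squares — d7: attacked by Nb8; e7: attacked by Kf6; f7: attacked by Kf6; d8: attacked by Pe7; f8: attacked by Pe7.
Legal moves for Black: none.
In check with no legal moves → checkmate.

checkmate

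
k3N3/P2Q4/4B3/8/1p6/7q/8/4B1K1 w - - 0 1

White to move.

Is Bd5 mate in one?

yes

After Bd5: black king on a8; in check: yes, from the white bishop on d5.
King squares — a7: attacked by Qd7; b7: attacked by Bd5; b8: attacked by Pa7.
Black has no legal moves → checkmate.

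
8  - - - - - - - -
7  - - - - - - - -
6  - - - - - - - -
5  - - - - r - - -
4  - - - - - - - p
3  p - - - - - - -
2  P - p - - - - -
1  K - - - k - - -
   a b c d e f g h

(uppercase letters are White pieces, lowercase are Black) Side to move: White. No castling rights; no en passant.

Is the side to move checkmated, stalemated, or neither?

stalemate

White to move; white king on a1.
In check: no.
King squares — b1: attacked by Pc2; a2: own pawn; b2: attacked by Pa3.
Legal moves for White: none.
Not in check and no legal moves → stalemate.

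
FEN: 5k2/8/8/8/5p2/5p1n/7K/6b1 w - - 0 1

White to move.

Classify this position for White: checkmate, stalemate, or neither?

neither

White to move; white king on h2.
In check: yes, from the black bishop on g1.
King squares — g1: attacked by Nh3; h1: available; g2: attacked by Pf3; g3: attacked by Pf4; h3: available.
Legal moves for White: Kxh3, Kh1.
White is in check but has 2 legal moves → neither.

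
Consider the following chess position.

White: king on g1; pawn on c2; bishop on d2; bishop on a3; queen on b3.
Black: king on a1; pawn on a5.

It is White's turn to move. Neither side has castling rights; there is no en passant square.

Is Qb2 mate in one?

After Qb2: black king on a1; in check: yes, from the white queen on b2.
King squares — b1: attacked by Qb2; a2: attacked by Qb2; b2: attacked by Ba3.
Black has no legal moves → checkmate.

yes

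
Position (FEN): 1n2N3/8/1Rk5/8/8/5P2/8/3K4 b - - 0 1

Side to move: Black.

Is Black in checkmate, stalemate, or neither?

neither

Black to move; black king on c6.
In check: yes, from the white rook on b6.
King squares — b5: attacked by Rb6; c5: available; d5: available; b6: available; d6: attacked by Rb6; b7: attacked by Rb6; c7: attacked by Ne8; d7: available.
Legal moves for Black: Kd7, Kxb6, Kd5, Kc5.
Black is in check but has 4 legal moves → neither.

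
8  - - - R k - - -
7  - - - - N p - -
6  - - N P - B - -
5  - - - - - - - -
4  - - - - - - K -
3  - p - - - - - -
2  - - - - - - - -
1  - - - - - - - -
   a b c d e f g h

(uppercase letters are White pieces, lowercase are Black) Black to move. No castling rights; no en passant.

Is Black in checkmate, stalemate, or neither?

Black to move; black king on e8.
In check: yes, from the white rook on d8.
King squares — d7: attacked by Rd8; e7: attacked by Nc6; f7: own pawn; d8: attacked by Nc6; f8: attacked by Rd8.
Legal moves for Black: none.
In check with no legal moves → checkmate.

checkmate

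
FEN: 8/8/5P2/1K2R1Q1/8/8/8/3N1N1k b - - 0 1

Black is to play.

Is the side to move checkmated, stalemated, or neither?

Black to move; black king on h1.
In check: no.
King squares — g1: attacked by Qg5; g2: attacked by Qg5; h2: attacked by Nf1.
Legal moves for Black: none.
Not in check and no legal moves → stalemate.

stalemate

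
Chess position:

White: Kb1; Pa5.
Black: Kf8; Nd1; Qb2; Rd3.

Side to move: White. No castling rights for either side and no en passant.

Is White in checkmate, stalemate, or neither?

White to move; white king on b1.
In check: yes, from the black queen on b2.
King squares — a1: attacked by Qb2; c1: attacked by Qb2; a2: attacked by Qb2; b2: attacked by Nd1; c2: attacked by Qb2.
Legal moves for White: none.
In check with no legal moves → checkmate.

checkmate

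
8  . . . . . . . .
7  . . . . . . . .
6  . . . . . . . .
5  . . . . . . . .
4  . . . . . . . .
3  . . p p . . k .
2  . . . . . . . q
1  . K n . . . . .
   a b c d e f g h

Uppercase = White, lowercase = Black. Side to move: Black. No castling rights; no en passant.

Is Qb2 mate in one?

After Qb2: white king on b1; in check: yes, from the black queen on b2.
King squares — a1: attacked by Qb2; c1: attacked by Qb2; a2: attacked by Nc1; b2: attacked by Pc3; c2: attacked by Qb2.
White has no legal moves → checkmate.

yes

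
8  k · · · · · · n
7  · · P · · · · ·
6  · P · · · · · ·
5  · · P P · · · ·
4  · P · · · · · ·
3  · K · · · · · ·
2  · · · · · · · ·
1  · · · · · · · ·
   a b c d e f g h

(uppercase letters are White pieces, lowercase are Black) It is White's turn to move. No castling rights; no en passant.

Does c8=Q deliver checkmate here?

After c8=Q: black king on a8; in check: yes, from the white queen on c8.
King squares — a7: attacked by Pb6; b7: attacked by Qc8; b8: attacked by Qc8.
Black has no legal moves → checkmate.

yes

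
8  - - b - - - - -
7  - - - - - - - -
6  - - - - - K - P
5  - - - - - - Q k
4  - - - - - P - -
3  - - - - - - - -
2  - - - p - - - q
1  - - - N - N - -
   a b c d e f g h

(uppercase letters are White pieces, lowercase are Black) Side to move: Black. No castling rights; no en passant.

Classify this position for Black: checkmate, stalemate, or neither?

checkmate

Black to move; black king on h5.
In check: yes, from the white queen on g5.
King squares — g4: attacked by Qg5; h4: attacked by Qg5; g5: attacked by Pf4; g6: attacked by Qg5; h6: attacked by Qg5.
Legal moves for Black: none.
In check with no legal moves → checkmate.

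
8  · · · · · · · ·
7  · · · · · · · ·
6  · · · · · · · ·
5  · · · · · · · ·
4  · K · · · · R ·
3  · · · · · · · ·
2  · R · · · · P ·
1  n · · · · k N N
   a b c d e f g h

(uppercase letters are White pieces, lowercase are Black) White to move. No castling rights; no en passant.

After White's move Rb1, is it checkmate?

After Rb1: black king on f1; in check: yes, from the white rook on b1.
King squares — e1: attacked by Rb1; g1: attacked by Rb1; e2: attacked by Ng1; f2: attacked by Nh1; g2: attacked by Rg4.
Black has no legal moves → checkmate.

yes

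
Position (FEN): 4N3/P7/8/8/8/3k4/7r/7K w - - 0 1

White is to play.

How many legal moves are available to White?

2

White to move; king on h1.
In check: yes, from the black rook on h2.
Legal moves: Kxh2, Kg1.
Count: 2.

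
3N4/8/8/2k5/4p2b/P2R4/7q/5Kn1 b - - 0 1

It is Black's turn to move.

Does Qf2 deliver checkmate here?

yes

After Qf2: white king on f1; in check: yes, from the black queen on f2.
King squares — e1: attacked by Qf2; g1: attacked by Qf2; e2: attacked by Ng1; f2: attacked by Bh4; g2: attacked by Qf2.
White has no legal moves → checkmate.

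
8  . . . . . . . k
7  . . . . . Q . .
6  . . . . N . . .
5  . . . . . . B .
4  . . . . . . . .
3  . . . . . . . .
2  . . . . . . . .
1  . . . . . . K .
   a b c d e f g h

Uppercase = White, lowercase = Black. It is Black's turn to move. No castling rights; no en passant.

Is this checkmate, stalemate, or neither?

Black to move; black king on h8.
In check: no.
King squares — g7: attacked by Ne6; h7: attacked by Qf7; g8: attacked by Qf7.
Legal moves for Black: none.
Not in check and no legal moves → stalemate.

stalemate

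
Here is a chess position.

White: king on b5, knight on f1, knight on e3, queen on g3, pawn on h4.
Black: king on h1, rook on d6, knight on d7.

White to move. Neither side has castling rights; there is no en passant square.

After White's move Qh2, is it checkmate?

yes

After Qh2: black king on h1; in check: yes, from the white queen on h2.
King squares — g1: attacked by Qh2; g2: attacked by Qh2; h2: attacked by Nf1.
Black has no legal moves → checkmate.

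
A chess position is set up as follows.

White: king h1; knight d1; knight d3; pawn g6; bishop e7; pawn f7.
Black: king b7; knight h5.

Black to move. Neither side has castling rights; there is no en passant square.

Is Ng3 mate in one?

no

After Ng3: white king on h1; in check: yes, from the black knight on g3.
White has 3 legal replies: Kh2, Kg2, Kg1.
In check but a legal move exists → not checkmate.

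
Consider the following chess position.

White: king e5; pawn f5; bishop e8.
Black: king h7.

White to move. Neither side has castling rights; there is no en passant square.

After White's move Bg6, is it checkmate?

After Bg6: black king on h7; in check: yes, from the white bishop on g6.
Black has 4 legal replies: Kh8, Kg8, Kg7, Kh6.
In check but a legal move exists → not checkmate.

no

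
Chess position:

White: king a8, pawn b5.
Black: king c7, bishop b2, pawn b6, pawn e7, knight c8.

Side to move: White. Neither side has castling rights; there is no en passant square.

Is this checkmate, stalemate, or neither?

White to move; white king on a8.
In check: no.
King squares — a7: attacked by Nc8; b7: attacked by Kc7; b8: attacked by Kc7.
Legal moves for White: none.
Not in check and no legal moves → stalemate.

stalemate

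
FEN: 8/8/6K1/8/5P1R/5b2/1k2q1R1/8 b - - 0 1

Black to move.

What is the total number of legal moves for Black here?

Black to move; king on b2.
In check: no.
Legal moves: Ba8, Bb7, Bc6, Bh5+, Bd5, Bg4, Be4+, Bxg2, Qxg2+, Qf2, Qd2, Qc2+, Kc3, Kb3, Ka3, Kc2, Ka2, Kc1, Kb1, Ka1.
Count: 20.

20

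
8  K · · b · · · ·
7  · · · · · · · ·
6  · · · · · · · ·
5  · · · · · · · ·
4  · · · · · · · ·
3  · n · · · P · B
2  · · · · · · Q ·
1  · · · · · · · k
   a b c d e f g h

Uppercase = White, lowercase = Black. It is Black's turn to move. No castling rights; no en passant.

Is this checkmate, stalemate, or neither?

checkmate

Black to move; black king on h1.
In check: yes, from the white queen on g2.
King squares — g1: attacked by Qg2; g2: attacked by Bh3; h2: attacked by Qg2.
Legal moves for Black: none.
In check with no legal moves → checkmate.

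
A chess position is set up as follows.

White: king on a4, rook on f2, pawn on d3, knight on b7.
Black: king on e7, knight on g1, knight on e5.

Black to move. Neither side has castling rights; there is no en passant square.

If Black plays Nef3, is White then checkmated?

After Nef3: white king on a4; in check: no.
White is not in check, so this cannot be checkmate.

no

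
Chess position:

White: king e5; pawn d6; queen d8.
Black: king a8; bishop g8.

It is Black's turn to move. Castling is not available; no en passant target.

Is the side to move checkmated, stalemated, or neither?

neither

Black to move; black king on a8.
In check: yes, from the white queen on d8.
King squares — a7: available; b7: available; b8: attacked by Qd8.
Legal moves for Black: Kb7, Ka7.
Black is in check but has 2 legal moves → neither.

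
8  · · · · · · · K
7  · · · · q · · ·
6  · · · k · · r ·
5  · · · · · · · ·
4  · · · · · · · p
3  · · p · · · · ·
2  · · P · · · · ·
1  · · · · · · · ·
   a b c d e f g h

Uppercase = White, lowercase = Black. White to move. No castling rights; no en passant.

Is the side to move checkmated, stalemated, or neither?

stalemate

White to move; white king on h8.
In check: no.
King squares — g7: attacked by Rg6; h7: attacked by Qe7; g8: attacked by Rg6.
Legal moves for White: none.
Not in check and no legal moves → stalemate.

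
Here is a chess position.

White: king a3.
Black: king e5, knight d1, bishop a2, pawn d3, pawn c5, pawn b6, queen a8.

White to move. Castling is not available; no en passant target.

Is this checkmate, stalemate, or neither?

checkmate

White to move; white king on a3.
In check: yes, from the black queen on a8.
King squares — a2: attacked by Qa8; b2: attacked by Nd1; b3: attacked by Ba2; a4: attacked by Qa8; b4: attacked by Pc5.
Legal moves for White: none.
In check with no legal moves → checkmate.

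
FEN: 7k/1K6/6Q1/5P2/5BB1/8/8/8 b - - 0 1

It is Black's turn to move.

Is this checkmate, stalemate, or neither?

Black to move; black king on h8.
In check: no.
King squares — g7: attacked by Qg6; h7: attacked by Qg6; g8: attacked by Qg6.
Legal moves for Black: none.
Not in check and no legal moves → stalemate.

stalemate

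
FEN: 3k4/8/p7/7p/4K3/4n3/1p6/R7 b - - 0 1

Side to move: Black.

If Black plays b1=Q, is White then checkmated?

no

After b1=Q: white king on e4; in check: yes, from the black queen on b1.
White has 6 legal replies: Ke5, Kf4, Kd4, Kf3, Kxe3, Rxb1.
In check but a legal move exists → not checkmate.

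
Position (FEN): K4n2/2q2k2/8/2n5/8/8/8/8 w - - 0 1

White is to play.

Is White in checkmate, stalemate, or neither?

stalemate

White to move; white king on a8.
In check: no.
King squares — a7: attacked by Qc7; b7: attacked by Nc5; b8: attacked by Qc7.
Legal moves for White: none.
Not in check and no legal moves → stalemate.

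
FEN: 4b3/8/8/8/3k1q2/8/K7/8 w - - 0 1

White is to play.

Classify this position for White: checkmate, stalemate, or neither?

neither

White to move; white king on a2.
In check: no.
Legal moves for White: Kb3, Ka3, Kb2, Kb1, Ka1.
White has 5 legal moves and is not in check → neither.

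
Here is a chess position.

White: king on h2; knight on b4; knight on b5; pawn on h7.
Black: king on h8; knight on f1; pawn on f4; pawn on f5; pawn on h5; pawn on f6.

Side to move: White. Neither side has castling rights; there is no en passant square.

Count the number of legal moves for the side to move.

White to move; king on h2.
In check: yes, from the black knight on f1.
Legal moves: Kh3, Kg2, Kh1, Kg1.
Count: 4.

4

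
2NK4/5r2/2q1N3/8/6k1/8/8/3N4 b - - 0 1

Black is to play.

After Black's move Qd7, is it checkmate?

yes

After Qd7: white king on d8; in check: yes, from the black queen on d7.
King squares — c7: attacked by Qd7; d7: attacked by Rf7; e7: attacked by Qd7; c8: own knight; e8: attacked by Qd7.
White has no legal moves → checkmate.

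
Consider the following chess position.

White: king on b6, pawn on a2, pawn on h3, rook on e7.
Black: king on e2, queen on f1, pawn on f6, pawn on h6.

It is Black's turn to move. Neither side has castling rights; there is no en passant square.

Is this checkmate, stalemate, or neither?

neither

Black to move; black king on e2.
In check: yes, from the white rook on e7.
Legal moves for Black: Kf3, Kd3, Kf2, Kd2, Kd1.
Black is in check but has 5 legal moves → neither.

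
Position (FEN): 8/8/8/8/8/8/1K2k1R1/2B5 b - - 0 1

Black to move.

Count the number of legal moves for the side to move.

Black to move; king on e2.
In check: yes, from the white rook on g2.
Legal moves: Kf3, Kd3, Kf1, Ke1, Kd1.
Count: 5.

5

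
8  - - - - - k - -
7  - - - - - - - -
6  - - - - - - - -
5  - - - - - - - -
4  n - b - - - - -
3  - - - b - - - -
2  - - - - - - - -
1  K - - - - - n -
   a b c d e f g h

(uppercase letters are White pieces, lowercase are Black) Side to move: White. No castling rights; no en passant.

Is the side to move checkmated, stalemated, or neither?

stalemate

White to move; white king on a1.
In check: no.
King squares — b1: attacked by Bd3; a2: attacked by Bc4; b2: attacked by Na4.
Legal moves for White: none.
Not in check and no legal moves → stalemate.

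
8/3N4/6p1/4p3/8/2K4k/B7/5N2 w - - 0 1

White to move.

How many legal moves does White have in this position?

24

White to move; king on c3.
In check: no.
Legal moves: Nf8, Nb8, Nf6, Nb6, Nxe5, Nc5, Kc4, Kb4, Kd3, Kb3, Kd2, Kc2, Kb2, Bg8, Bf7, Be6+, Bd5, Bc4, Bb3, Bb1, Ng3, Ne3, Nh2, Nd2.
Count: 24.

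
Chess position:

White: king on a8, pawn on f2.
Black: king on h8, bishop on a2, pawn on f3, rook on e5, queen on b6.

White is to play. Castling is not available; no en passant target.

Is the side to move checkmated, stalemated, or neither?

stalemate

White to move; white king on a8.
In check: no.
King squares — a7: attacked by Qb6; b7: attacked by Qb6; b8: attacked by Qb6.
Legal moves for White: none.
Not in check and no legal moves → stalemate.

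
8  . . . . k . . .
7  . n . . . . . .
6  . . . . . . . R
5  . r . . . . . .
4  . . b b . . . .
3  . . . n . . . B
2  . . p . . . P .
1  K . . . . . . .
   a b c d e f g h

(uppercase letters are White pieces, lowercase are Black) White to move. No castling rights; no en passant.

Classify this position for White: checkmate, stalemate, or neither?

checkmate

White to move; white king on a1.
In check: yes, from the black bishop on d4.
King squares — b1: attacked by Pc2; a2: attacked by Bc4; b2: attacked by Nd3.
Legal moves for White: none.
In check with no legal moves → checkmate.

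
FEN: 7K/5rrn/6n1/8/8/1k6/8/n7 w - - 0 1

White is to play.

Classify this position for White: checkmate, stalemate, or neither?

White to move; white king on h8.
In check: yes, from the black knight on g6.
King squares — g7: attacked by Rf7; h7: attacked by Rg7; g8: attacked by Rg7.
Legal moves for White: none.
In check with no legal moves → checkmate.

checkmate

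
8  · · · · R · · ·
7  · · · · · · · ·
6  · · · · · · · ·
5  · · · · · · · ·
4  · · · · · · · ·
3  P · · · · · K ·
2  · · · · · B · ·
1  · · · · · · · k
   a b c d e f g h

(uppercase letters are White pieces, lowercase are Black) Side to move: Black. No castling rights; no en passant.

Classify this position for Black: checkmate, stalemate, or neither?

stalemate

Black to move; black king on h1.
In check: no.
King squares — g1: attacked by Bf2; g2: attacked by Kg3; h2: attacked by Kg3.
Legal moves for Black: none.
Not in check and no legal moves → stalemate.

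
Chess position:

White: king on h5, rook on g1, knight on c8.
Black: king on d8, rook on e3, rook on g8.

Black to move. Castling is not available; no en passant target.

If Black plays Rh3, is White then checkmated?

yes

After Rh3: white king on h5; in check: yes, from the black rook on h3.
King squares — g4: attacked by Rg8; h4: attacked by Rh3; g5: attacked by Rg8; g6: attacked by Rg8; h6: attacked by Rh3.
White has no legal moves → checkmate.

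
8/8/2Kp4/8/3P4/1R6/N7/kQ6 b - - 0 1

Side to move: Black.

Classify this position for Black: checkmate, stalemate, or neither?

Black to move; black king on a1.
In check: yes, from the white queen on b1.
King squares — b1: attacked by Rb3; a2: attacked by Qb1; b2: attacked by Qb1.
Legal moves for Black: none.
In check with no legal moves → checkmate.

checkmate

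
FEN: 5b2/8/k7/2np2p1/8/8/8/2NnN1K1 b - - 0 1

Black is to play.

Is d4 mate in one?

no

After d4: white king on g1; in check: no.
White is not in check, so this cannot be checkmate.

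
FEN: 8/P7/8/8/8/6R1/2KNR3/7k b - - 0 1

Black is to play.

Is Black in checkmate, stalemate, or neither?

stalemate

Black to move; black king on h1.
In check: no.
King squares — g1: attacked by Rg3; g2: attacked by Re2; h2: attacked by Re2.
Legal moves for Black: none.
Not in check and no legal moves → stalemate.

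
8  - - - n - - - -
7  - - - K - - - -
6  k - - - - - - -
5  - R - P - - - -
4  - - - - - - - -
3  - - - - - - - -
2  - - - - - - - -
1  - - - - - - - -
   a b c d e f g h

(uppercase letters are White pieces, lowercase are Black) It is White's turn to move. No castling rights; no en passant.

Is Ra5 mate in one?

no

After Ra5: black king on a6; in check: yes, from the white rook on a5.
Black has 3 legal replies: Kb7, Kb6, Kxa5.
In check but a legal move exists → not checkmate.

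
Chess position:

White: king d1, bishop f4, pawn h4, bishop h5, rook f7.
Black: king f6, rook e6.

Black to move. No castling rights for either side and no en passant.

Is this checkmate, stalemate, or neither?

Black to move; black king on f6.
In check: yes, from the white rook on f7.
King squares — e5: attacked by Bf4; f5: attacked by Rf7; g5: attacked by Bf4; e6: own rook; g6: attacked by Bh5; e7: attacked by Rf7; f7: attacked by Bh5; g7: attacked by Rf7.
Legal moves for Black: none.
In check with no legal moves → checkmate.

checkmate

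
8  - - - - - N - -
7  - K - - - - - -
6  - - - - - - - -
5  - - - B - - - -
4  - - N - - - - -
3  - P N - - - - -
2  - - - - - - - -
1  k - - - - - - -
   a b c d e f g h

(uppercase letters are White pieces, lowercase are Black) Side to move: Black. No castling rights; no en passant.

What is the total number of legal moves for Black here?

Black to move; king on a1.
In check: no.
Legal moves: none.
Count: 0.

0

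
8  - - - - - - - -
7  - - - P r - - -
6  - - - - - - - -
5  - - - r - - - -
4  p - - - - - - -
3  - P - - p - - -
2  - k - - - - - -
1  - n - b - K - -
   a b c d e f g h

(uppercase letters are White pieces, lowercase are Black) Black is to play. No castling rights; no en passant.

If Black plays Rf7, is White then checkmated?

no

After Rf7: white king on f1; in check: yes, from the black rook on f7.
White has 3 legal replies: Kg2, Kg1, Ke1.
In check but a legal move exists → not checkmate.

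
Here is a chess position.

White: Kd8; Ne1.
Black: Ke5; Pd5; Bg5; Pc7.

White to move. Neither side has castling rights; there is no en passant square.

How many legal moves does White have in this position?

White to move; king on d8.
In check: yes, from the black bishop on g5.
Legal moves: Ke8, Kc8, Kd7, Kxc7.
Count: 4.

4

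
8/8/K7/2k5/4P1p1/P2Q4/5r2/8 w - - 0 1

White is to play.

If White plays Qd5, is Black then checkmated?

yes

After Qd5: black king on c5; in check: yes, from the white queen on d5.
King squares — b4: attacked by Pa3; c4: attacked by Qd5; d4: attacked by Qd5; b5: attacked by Qd5; d5: attacked by Pe4; b6: attacked by Ka6; c6: attacked by Qd5; d6: attacked by Qd5.
Black has no legal moves → checkmate.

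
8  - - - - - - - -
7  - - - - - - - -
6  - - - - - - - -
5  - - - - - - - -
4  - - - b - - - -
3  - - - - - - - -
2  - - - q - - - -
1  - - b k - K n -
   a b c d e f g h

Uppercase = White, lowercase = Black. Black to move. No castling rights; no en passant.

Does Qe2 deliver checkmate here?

After Qe2: white king on f1; in check: yes, from the black queen on e2.
King squares — e1: attacked by Kd1; g1: attacked by Bd4; e2: attacked by Kd1; f2: attacked by Qe2; g2: attacked by Qe2.
White has no legal moves → checkmate.

yes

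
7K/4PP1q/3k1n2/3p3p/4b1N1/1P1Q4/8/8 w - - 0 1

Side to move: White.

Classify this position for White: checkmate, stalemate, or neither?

checkmate

White to move; white king on h8.
In check: yes, from the black queen on h7.
King squares — g7: attacked by Qh7; h7: attacked by Be4; g8: attacked by Nf6.
Legal moves for White: none.
In check with no legal moves → checkmate.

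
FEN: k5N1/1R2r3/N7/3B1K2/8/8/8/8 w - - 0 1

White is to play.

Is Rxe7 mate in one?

yes

After Rxe7: black king on a8; in check: yes, from the white bishop on d5.
King squares — a7: attacked by Re7; b7: attacked by Bd5; b8: attacked by Na6.
Black has no legal moves → checkmate.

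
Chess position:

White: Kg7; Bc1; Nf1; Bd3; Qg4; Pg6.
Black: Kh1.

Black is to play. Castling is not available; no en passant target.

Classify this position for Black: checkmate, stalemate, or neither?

stalemate

Black to move; black king on h1.
In check: no.
King squares — g1: attacked by Qg4; g2: attacked by Qg4; h2: attacked by Nf1.
Legal moves for Black: none.
Not in check and no legal moves → stalemate.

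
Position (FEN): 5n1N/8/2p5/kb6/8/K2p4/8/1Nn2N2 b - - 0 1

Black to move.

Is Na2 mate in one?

no

After Na2: white king on a3; in check: no.
White is not in check, so this cannot be checkmate.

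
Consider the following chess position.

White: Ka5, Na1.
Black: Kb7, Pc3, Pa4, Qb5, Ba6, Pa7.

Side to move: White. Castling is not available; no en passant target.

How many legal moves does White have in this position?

White to move; king on a5.
In check: yes, from the black queen on b5.
Legal moves: none.
Count: 0.

0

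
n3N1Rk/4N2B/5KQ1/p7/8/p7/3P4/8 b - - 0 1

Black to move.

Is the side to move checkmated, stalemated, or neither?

Black to move; black king on h8.
In check: yes, from the white rook on g8.
King squares — g7: attacked by Kf6; h7: attacked by Qg6; g8: attacked by Qg6.
Legal moves for Black: none.
In check with no legal moves → checkmate.

checkmate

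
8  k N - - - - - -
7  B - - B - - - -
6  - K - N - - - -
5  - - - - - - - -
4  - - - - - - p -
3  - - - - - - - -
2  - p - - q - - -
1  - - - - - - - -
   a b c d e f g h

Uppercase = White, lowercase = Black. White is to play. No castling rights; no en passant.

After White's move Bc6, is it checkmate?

After Bc6: black king on a8; in check: yes, from the white bishop on c6.
King squares — a7: attacked by Kb6; b7: attacked by Kb6; b8: attacked by Ba7.
Black has no legal moves → checkmate.

yes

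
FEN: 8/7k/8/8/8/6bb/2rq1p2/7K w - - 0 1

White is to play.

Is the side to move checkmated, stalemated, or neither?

White to move; white king on h1.
In check: no.
King squares — g1: attacked by Pf2; g2: attacked by Bh3; h2: attacked by Bg3.
Legal moves for White: none.
Not in check and no legal moves → stalemate.

stalemate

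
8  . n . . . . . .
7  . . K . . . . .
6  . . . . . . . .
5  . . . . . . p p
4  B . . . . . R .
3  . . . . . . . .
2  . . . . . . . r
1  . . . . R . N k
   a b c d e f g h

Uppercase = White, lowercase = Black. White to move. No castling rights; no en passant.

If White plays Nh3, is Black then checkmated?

yes

After Nh3: black king on h1; in check: yes, from the white rook on e1.
King squares — g1: attacked by Re1; g2: attacked by Rg4; h2: own rook.
Black has no legal moves → checkmate.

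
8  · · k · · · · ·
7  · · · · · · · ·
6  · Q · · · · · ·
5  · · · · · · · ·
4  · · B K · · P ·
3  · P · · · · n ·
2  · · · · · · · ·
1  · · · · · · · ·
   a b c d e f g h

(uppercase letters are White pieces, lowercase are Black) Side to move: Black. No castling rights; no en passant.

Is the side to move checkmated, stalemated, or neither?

neither

Black to move; black king on c8.
In check: no.
Legal moves for Black: Kd7, Nh5, Nf5+, Ne4, Ne2+, Nh1, Nf1.
Black has 7 legal moves and is not in check → neither.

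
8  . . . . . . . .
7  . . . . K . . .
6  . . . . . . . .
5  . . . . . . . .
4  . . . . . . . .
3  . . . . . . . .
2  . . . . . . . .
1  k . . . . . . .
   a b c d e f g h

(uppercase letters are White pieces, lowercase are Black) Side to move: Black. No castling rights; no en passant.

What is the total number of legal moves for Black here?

Black to move; king on a1.
In check: no.
Legal moves: Kb2, Ka2, Kb1.
Count: 3.

3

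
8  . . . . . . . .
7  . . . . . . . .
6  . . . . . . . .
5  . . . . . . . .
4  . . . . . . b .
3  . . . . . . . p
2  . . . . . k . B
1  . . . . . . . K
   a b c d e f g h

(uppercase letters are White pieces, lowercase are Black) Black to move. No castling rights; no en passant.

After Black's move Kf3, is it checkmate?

no

After Kf3: white king on h1; in check: no.
White is not in check, so this cannot be checkmate.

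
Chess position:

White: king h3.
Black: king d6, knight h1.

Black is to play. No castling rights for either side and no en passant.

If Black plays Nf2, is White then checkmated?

After Nf2: white king on h3; in check: yes, from the black knight on f2.
White has 4 legal replies: Kh4, Kg3, Kh2, Kg2.
In check but a legal move exists → not checkmate.

no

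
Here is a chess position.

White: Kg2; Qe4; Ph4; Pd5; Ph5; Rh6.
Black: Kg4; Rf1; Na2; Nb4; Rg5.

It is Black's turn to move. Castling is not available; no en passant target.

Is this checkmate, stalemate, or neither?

Black to move; black king on g4.
In check: yes, from the white queen on e4.
King squares — f3: attacked by Kg2; g3: attacked by Kg2; h3: attacked by Kg2; f4: attacked by Qe4; h4: attacked by Qe4; f5: attacked by Qe4; g5: own rook; h5: attacked by Rh6.
Legal moves for Black: Rf4.
Black is in check but has 1 legal move → neither.

neither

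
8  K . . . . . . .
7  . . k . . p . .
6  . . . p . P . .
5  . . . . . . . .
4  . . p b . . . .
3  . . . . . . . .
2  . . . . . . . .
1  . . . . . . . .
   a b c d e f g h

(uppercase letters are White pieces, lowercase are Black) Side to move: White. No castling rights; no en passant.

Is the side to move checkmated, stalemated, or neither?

White to move; white king on a8.
In check: no.
King squares — a7: attacked by Bd4; b7: attacked by Kc7; b8: attacked by Kc7.
Legal moves for White: none.
Not in check and no legal moves → stalemate.

stalemate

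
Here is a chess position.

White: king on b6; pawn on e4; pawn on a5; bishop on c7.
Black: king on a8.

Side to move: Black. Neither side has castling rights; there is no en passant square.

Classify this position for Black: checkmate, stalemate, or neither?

Black to move; black king on a8.
In check: no.
King squares — a7: attacked by Kb6; b7: attacked by Kb6; b8: attacked by Bc7.
Legal moves for Black: none.
Not in check and no legal moves → stalemate.

stalemate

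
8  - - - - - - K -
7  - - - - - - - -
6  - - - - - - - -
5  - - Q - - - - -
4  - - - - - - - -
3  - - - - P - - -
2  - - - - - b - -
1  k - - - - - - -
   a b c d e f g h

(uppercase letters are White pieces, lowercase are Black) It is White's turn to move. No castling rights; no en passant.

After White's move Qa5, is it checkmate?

After Qa5: black king on a1; in check: yes, from the white queen on a5.
Black has 2 legal replies: Kb2, Kb1.
In check but a legal move exists → not checkmate.

no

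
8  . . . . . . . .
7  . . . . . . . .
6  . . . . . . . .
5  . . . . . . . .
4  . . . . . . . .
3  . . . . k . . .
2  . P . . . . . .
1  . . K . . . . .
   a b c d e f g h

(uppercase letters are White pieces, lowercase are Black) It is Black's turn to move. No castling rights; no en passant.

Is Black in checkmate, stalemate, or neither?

neither

Black to move; black king on e3.
In check: no.
Legal moves for Black: Kf4, Ke4, Kd4, Kf3, Kd3, Kf2, Ke2.
Black has 7 legal moves and is not in check → neither.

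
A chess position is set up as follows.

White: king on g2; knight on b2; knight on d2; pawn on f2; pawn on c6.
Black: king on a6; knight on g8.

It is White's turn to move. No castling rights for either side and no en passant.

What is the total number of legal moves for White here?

20

White to move; king on g2.
In check: no.
Legal moves: Kh3, Kg3, Kf3, Kh2, Kh1, Kg1, Kf1, Ne4, Ndc4, Nf3, Nb3, Nf1, Nb1, Nbc4, Na4, Nd3, Nd1, c7, f3, f4.
Count: 20.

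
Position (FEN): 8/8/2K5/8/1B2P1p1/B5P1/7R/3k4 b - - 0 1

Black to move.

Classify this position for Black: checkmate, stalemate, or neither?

stalemate

Black to move; black king on d1.
In check: no.
King squares — c1: attacked by Ba3; e1: attacked by Bb4; c2: attacked by Rh2; d2: attacked by Rh2; e2: attacked by Rh2.
Legal moves for Black: none.
Not in check and no legal moves → stalemate.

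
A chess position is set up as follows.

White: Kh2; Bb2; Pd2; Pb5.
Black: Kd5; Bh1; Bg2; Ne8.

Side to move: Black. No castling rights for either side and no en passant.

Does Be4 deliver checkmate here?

After Be4: white king on h2; in check: no.
White is not in check, so this cannot be checkmate.

no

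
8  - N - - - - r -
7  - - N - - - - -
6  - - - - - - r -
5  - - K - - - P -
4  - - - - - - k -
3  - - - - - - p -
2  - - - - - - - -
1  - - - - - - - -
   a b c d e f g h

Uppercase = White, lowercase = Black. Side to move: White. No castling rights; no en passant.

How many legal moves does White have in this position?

White to move; king on c5.
In check: no.
Legal moves: Nd7, Nc6, Nba6, Ne8, Na8, Ne6, Nca6, Nd5, Nb5, Kd5, Kb5, Kd4, Kc4, Kb4.
Count: 14.

14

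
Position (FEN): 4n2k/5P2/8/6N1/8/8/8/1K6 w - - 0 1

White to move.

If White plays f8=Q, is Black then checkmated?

yes

After f8=Q: black king on h8; in check: yes, from the white queen on f8.
King squares — g7: attacked by Qf8; h7: attacked by Ng5; g8: attacked by Qf8.
Black has no legal moves → checkmate.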